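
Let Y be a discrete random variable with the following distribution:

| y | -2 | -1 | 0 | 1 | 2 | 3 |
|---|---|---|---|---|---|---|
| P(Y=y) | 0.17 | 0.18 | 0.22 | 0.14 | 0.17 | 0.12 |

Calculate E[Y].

E[Y] = Σ y·P(Y=y)
 = (-2)·0.17 + (-1)·0.18 + 0·0.22 + 1·0.14 + 2·0.17 + 3·0.12
 = (-0.34) + (-0.18) + 0 + 0.14 + 0.34 + 0.36
 = 0.32

0.32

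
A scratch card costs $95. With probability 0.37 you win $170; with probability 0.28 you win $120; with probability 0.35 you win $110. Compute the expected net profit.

40

E[payout] = 170·0.37 + 120·0.28 + 110·0.35
 = 62.9 + 33.6 + 38.5
 = 135
Net = 135 - 95 = 40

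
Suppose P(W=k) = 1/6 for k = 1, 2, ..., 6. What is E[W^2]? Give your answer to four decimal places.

15.1667

E[W^2] = Σ w^2·P(W=w)
 = 1·1/6 + 4·1/6 + 9·1/6 + 16·1/6 + 25·1/6 + 36·1/6
 = 1/6 + 2/3 + 3/2 + 8/3 + 25/6 + 6
 = 91/6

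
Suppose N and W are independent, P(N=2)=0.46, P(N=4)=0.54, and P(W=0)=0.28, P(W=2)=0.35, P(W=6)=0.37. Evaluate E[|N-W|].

E[|N-W|] = Σ_n Σ_w |n-w| · P(N=n)P(W=w)
 = 2·0.1288 + 0·0.161 + 4·0.1702 + 4·0.1512 + 2·0.189 + 2·0.1998
 = 0.2576 + 0 + 0.6808 + 0.6048 + 0.378 + 0.3996
 = 2.3208

2.3208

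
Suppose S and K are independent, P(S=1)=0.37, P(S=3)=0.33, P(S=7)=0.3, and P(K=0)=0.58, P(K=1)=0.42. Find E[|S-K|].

3.04

E[|S-K|] = Σ_s Σ_k |s-k| · P(S=s)P(K=k)
 = 1·0.2146 + 0·0.1554 + 3·0.1914 + 2·0.1386 + 7·0.174 + 6·0.126
 = 0.2146 + 0 + 0.5742 + 0.2772 + 1.218 + 0.756
 = 3.04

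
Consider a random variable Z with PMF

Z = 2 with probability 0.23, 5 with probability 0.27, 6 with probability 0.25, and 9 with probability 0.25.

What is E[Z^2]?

E[Z^2] = Σ z^2·P(Z=z)
 = 4·0.23 + 25·0.27 + 36·0.25 + 81·0.25
 = 0.92 + 6.75 + 9 + 20.25
 = 36.92

36.92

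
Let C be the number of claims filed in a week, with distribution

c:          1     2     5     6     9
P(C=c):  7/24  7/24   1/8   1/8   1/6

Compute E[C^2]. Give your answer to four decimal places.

E[C^2] = Σ c^2·P(C=c)
 = 1·7/24 + 4·7/24 + 25·1/8 + 36·1/8 + 81·1/6
 = 7/24 + 7/6 + 25/8 + 9/2 + 27/2
 = 271/12

22.5833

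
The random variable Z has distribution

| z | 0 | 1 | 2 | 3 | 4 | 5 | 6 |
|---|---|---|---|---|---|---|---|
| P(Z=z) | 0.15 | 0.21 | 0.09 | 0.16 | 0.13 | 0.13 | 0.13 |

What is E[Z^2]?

E[Z^2] = Σ z^2·P(Z=z)
 = 0·0.15 + 1·0.21 + 4·0.09 + 9·0.16 + 16·0.13 + 25·0.13 + 36·0.13
 = 0 + 0.21 + 0.36 + 1.44 + 2.08 + 3.25 + 4.68
 = 12.02

12.02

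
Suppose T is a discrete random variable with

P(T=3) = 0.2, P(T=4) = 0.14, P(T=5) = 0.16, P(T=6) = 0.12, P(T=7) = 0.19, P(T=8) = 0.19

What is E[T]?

5.53

E[T] = Σ t·P(T=t)
 = 3·0.2 + 4·0.14 + 5·0.16 + 6·0.12 + 7·0.19 + 8·0.19
 = 0.6 + 0.56 + 0.8 + 0.72 + 1.33 + 1.52
 = 5.53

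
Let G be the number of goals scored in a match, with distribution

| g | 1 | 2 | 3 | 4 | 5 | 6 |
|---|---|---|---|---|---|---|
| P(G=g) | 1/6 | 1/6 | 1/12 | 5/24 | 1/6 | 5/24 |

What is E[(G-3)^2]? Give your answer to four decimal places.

3.5833

E[(G-3)^2] = Σ (g-3)^2·P(G=g)
 = 4·1/6 + 1·1/6 + 0·1/12 + 1·5/24 + 4·1/6 + 9·5/24
 = 2/3 + 1/6 + 0 + 5/24 + 2/3 + 15/8
 = 43/12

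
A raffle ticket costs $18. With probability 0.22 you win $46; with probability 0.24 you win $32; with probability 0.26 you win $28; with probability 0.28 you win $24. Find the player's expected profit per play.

E[payout] = 46·0.22 + 32·0.24 + 28·0.26 + 24·0.28
 = 10.12 + 7.68 + 7.28 + 6.72
 = 31.8
Net = 31.8 - 18 = 13.8

13.8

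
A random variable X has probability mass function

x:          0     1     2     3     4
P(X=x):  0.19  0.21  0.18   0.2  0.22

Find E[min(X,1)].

0.81

E[min(X,1)] = Σ min(x,1)·P(X=x)
 = 0·0.19 + 1·0.21 + 1·0.18 + 1·0.2 + 1·0.22
 = 0 + 0.21 + 0.18 + 0.2 + 0.22
 = 0.81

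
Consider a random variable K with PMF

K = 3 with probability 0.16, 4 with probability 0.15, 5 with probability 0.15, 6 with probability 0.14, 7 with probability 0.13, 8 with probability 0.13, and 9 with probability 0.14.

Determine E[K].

E[K] = Σ k·P(K=k)
 = 3·0.16 + 4·0.15 + 5·0.15 + 6·0.14 + 7·0.13 + 8·0.13 + 9·0.14
 = 0.48 + 0.6 + 0.75 + 0.84 + 0.91 + 1.04 + 1.26
 = 5.88

5.88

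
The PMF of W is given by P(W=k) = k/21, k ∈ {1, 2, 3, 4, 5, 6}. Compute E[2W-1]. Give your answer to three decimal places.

7.667

E[2W-1] = Σ (2w-1)·P(W=w)
 = 1·1/21 + 3·2/21 + 5·1/7 + 7·4/21 + 9·5/21 + 11·2/7
 = 1/21 + 2/7 + 5/7 + 4/3 + 15/7 + 22/7
 = 23/3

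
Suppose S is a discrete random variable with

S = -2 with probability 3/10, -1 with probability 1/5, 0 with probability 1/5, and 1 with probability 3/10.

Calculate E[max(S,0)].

E[max(S,0)] = Σ max(s,0)·P(S=s)
 = 0·3/10 + 0·1/5 + 0·1/5 + 1·3/10
 = 0 + 0 + 0 + 3/10
 = 3/10

0.3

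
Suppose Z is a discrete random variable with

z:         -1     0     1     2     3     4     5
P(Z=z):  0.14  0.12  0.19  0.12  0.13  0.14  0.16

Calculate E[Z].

2.04

E[Z] = Σ z·P(Z=z)
 = (-1)·0.14 + 0·0.12 + 1·0.19 + 2·0.12 + 3·0.13 + 4·0.14 + 5·0.16
 = (-0.14) + 0 + 0.19 + 0.24 + 0.39 + 0.56 + 0.8
 = 2.04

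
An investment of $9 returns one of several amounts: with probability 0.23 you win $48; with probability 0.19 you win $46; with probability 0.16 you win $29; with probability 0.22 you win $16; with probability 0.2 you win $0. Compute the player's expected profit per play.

18.94

E[payout] = 48·0.23 + 46·0.19 + 29·0.16 + 16·0.22 + 0·0.2
 = 11.04 + 8.74 + 4.64 + 3.52 + 0
 = 27.94
Net = 27.94 - 9 = 18.94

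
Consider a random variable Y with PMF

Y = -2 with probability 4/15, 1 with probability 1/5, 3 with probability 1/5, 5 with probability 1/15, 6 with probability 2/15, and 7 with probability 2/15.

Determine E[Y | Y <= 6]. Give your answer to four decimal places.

P(Y <= 6) = 4/15 + 1/5 + 1/5 + 1/15 + 2/15 = 13/15.
E[Y | Y <= 6] = [(-2)·4/15 + 1·1/5 + 3·1/5 + 5·1/15 + 6·2/15] / (13/15)
 = 7/5 / (13/15)
 = 21/13

1.6154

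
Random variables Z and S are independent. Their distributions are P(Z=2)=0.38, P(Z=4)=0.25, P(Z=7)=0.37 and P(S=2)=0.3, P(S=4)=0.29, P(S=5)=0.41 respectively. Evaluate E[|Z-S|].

2.1206

E[|Z-S|] = Σ_z Σ_s |z-s| · P(Z=z)P(S=s)
 = 0·0.114 + 2·0.1102 + 3·0.1558 + 2·0.075 + 0·0.0725 + 1·0.1025 + 5·0.111 + 3·0.1073 + 2·0.1517
 = 0 + 0.2204 + 0.4674 + 0.15 + 0 + 0.1025 + 0.555 + 0.3219 + 0.3034
 = 2.1206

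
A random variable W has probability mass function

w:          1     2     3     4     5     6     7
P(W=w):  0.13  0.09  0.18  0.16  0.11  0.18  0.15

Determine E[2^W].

38.86

E[2^W] = Σ 2^w·P(W=w)
 = 2·0.13 + 4·0.09 + 8·0.18 + 16·0.16 + 32·0.11 + 64·0.18 + 128·0.15
 = 0.26 + 0.36 + 1.44 + 2.56 + 3.52 + 11.52 + 19.2
 = 38.86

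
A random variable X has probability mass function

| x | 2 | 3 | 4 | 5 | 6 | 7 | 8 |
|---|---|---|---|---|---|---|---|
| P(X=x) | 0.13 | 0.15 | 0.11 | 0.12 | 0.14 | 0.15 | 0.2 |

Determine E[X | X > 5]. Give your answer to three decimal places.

7.122

P(X > 5) = 0.14 + 0.15 + 0.2 = 0.49.
E[X | X > 5] = [6·0.14 + 7·0.15 + 8·0.2] / 0.49
 = 3.49 / 0.49
 = 349/49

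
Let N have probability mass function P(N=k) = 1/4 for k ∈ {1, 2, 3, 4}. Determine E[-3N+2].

E[-3N+2] = Σ (-3n+2)·P(N=n)
 = (-1)·1/4 + (-4)·1/4 + (-7)·1/4 + (-10)·1/4
 = (-1/4) + (-1) + (-7/4) + (-5/2)
 = -11/2

-5.5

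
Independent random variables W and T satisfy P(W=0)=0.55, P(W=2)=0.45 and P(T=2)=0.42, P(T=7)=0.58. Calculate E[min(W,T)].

0.9

E[min(W,T)] = Σ_w Σ_t min(w,t) · P(W=w)P(T=t)
 = 0·0.231 + 0·0.319 + 2·0.189 + 2·0.261
 = 0 + 0 + 0.378 + 0.522
 = 0.9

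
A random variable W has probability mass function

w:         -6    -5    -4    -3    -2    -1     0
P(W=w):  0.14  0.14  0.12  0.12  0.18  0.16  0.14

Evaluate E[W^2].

12.42

E[W^2] = Σ w^2·P(W=w)
 = 36·0.14 + 25·0.14 + 16·0.12 + 9·0.12 + 4·0.18 + 1·0.16 + 0·0.14
 = 5.04 + 3.5 + 1.92 + 1.08 + 0.72 + 0.16 + 0
 = 12.42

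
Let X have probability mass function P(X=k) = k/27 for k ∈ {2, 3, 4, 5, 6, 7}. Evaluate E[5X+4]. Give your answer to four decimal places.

29.7407

E[5X+4] = Σ (5x+4)·P(X=x)
 = 14·2/27 + 19·1/9 + 24·4/27 + 29·5/27 + 34·2/9 + 39·7/27
 = 28/27 + 19/9 + 32/9 + 145/27 + 68/9 + 91/9
 = 803/27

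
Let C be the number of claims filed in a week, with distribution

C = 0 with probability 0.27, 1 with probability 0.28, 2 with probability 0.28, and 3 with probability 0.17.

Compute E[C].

1.35

E[C] = Σ c·P(C=c)
 = 0·0.27 + 1·0.28 + 2·0.28 + 3·0.17
 = 0 + 0.28 + 0.56 + 0.51
 = 1.35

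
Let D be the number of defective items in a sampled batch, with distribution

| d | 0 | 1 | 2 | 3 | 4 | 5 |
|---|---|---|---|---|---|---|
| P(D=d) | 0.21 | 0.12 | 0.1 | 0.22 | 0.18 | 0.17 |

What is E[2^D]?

10.93

E[2^D] = Σ 2^d·P(D=d)
 = 1·0.21 + 2·0.12 + 4·0.1 + 8·0.22 + 16·0.18 + 32·0.17
 = 0.21 + 0.24 + 0.4 + 1.76 + 2.88 + 5.44
 = 10.93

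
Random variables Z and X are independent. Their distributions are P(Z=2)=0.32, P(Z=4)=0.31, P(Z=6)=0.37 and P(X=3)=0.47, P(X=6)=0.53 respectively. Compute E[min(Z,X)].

E[min(Z,X)] = Σ_z Σ_x min(z,x) · P(Z=z)P(X=x)
 = 2·0.1504 + 2·0.1696 + 3·0.1457 + 4·0.1643 + 3·0.1739 + 6·0.1961
 = 0.3008 + 0.3392 + 0.4371 + 0.6572 + 0.5217 + 1.1766
 = 3.4326

3.4326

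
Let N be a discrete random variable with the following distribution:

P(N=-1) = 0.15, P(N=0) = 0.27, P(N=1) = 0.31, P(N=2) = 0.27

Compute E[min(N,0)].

E[min(N,0)] = Σ min(n,0)·P(N=n)
 = (-1)·0.15 + 0·0.27 + 0·0.31 + 0·0.27
 = (-0.15) + 0 + 0 + 0
 = -0.15

-0.15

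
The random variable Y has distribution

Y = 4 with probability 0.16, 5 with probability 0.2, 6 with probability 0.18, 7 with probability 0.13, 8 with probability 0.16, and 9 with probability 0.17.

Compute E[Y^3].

324.56

E[Y^3] = Σ y^3·P(Y=y)
 = 64·0.16 + 125·0.2 + 216·0.18 + 343·0.13 + 512·0.16 + 729·0.17
 = 10.24 + 25 + 38.88 + 44.59 + 81.92 + 123.93
 = 324.56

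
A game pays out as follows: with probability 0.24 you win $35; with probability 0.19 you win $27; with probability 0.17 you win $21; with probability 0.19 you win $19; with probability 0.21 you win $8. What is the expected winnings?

22.39

E[payout] = 35·0.24 + 27·0.19 + 21·0.17 + 19·0.19 + 8·0.21
 = 8.4 + 5.13 + 3.57 + 3.61 + 1.68
 = 22.39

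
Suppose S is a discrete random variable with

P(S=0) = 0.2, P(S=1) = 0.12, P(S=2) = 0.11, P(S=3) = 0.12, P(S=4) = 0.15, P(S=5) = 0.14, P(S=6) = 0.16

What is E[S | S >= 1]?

3.7

P(S >= 1) = 0.12 + 0.11 + 0.12 + 0.15 + 0.14 + 0.16 = 0.8.
E[S | S >= 1] = [1·0.12 + 2·0.11 + 3·0.12 + 4·0.15 + 5·0.14 + 6·0.16] / 0.8
 = 2.96 / 0.8
 = 37/10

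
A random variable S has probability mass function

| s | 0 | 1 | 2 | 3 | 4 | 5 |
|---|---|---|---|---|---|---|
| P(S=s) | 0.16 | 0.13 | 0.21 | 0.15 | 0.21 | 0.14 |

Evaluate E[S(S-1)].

6.64

E[S(S-1)] = Σ s(s-1)·P(S=s)
 = 0·0.16 + 0·0.13 + 2·0.21 + 6·0.15 + 12·0.21 + 20·0.14
 = 0 + 0 + 0.42 + 0.9 + 2.52 + 2.8
 = 6.64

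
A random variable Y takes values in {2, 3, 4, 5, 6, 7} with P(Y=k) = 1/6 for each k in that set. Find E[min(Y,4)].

E[min(Y,4)] = Σ min(y,4)·P(Y=y)
 = 2·1/6 + 3·1/6 + 4·1/6 + 4·1/6 + 4·1/6 + 4·1/6
 = 1/3 + 1/2 + 2/3 + 2/3 + 2/3 + 2/3
 = 7/2

3.5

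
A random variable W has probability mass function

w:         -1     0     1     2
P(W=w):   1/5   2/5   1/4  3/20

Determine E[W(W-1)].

0.7

E[W(W-1)] = Σ w(w-1)·P(W=w)
 = 2·1/5 + 0·2/5 + 0·1/4 + 2·3/20
 = 2/5 + 0 + 0 + 3/10
 = 7/10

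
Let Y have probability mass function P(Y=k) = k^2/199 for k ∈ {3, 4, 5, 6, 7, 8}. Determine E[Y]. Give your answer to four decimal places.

E[Y] = Σ y·P(Y=y)
 = 3·9/199 + 4·16/199 + 5·25/199 + 6·36/199 + 7·49/199 + 8·64/199
 = 27/199 + 64/199 + 125/199 + 216/199 + 343/199 + 512/199
 = 1287/199

6.4673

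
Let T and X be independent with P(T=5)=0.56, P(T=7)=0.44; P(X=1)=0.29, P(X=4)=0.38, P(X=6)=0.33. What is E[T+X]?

9.67

E[T+X] = Σ_t Σ_x (t+x) · P(T=t)P(X=x)
 = 6·0.1624 + 9·0.2128 + 11·0.1848 + 8·0.1276 + 11·0.1672 + 13·0.1452
 = 0.9744 + 1.9152 + 2.0328 + 1.0208 + 1.8392 + 1.8876
 = 9.67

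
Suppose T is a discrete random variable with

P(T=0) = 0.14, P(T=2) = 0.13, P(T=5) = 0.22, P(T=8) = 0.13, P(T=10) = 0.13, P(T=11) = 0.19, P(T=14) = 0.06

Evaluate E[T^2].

E[T^2] = Σ t^2·P(T=t)
 = 0·0.14 + 4·0.13 + 25·0.22 + 64·0.13 + 100·0.13 + 121·0.19 + 196·0.06
 = 0 + 0.52 + 5.5 + 8.32 + 13 + 22.99 + 11.76
 = 62.09

62.09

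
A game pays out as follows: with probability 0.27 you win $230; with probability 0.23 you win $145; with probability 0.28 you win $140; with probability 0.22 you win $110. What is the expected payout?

E[payout] = 230·0.27 + 145·0.23 + 140·0.28 + 110·0.22
 = 62.1 + 33.35 + 39.2 + 24.2
 = 158.85

158.85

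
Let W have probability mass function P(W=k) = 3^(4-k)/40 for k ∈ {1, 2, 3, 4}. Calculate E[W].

E[W] = Σ w·P(W=w)
 = 1·27/40 + 2·9/40 + 3·3/40 + 4·1/40
 = 27/40 + 9/20 + 9/40 + 1/10
 = 29/20

1.45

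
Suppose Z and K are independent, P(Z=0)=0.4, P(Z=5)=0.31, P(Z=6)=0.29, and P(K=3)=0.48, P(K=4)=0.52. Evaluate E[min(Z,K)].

E[min(Z,K)] = Σ_z Σ_k min(z,k) · P(Z=z)P(K=k)
 = 0·0.192 + 0·0.208 + 3·0.1488 + 4·0.1612 + 3·0.1392 + 4·0.1508
 = 0 + 0 + 0.4464 + 0.6448 + 0.4176 + 0.6032
 = 2.112

2.112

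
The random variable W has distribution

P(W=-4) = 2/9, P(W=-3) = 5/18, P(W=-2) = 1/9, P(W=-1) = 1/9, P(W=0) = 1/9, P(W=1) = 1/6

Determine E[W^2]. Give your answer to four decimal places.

E[W^2] = Σ w^2·P(W=w)
 = 16·2/9 + 9·5/18 + 4·1/9 + 1·1/9 + 0·1/9 + 1·1/6
 = 32/9 + 5/2 + 4/9 + 1/9 + 0 + 1/6
 = 61/9

6.7778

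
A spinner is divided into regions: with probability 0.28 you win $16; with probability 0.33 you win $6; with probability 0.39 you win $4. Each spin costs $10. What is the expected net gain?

-1.98

E[payout] = 16·0.28 + 6·0.33 + 4·0.39
 = 4.48 + 1.98 + 1.56
 = 8.02
Net = 8.02 - 10 = -1.98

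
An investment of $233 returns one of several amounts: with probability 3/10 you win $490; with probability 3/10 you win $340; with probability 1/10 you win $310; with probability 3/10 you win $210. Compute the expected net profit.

110

E[payout] = 490·3/10 + 340·3/10 + 310·1/10 + 210·3/10
 = 147 + 102 + 31 + 63
 = 343
Net = 343 - 233 = 110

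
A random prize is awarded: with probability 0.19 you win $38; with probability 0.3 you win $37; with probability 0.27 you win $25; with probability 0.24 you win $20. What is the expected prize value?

E[payout] = 38·0.19 + 37·0.3 + 25·0.27 + 20·0.24
 = 7.22 + 11.1 + 6.75 + 4.8
 = 29.87

29.87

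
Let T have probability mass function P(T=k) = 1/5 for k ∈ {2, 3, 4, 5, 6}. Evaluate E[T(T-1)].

14

E[T(T-1)] = Σ t(t-1)·P(T=t)
 = 2·1/5 + 6·1/5 + 12·1/5 + 20·1/5 + 30·1/5
 = 2/5 + 6/5 + 12/5 + 4 + 6
 = 14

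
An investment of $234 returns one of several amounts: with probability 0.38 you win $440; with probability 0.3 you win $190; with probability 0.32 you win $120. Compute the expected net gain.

28.6

E[payout] = 440·0.38 + 190·0.3 + 120·0.32
 = 167.2 + 57 + 38.4
 = 262.6
Net = 262.6 - 234 = 28.6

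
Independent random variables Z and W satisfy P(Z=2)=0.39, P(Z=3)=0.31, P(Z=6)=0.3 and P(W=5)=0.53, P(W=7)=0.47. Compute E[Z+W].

9.45

E[Z+W] = Σ_z Σ_w (z+w) · P(Z=z)P(W=w)
 = 7·0.2067 + 9·0.1833 + 8·0.1643 + 10·0.1457 + 11·0.159 + 13·0.141
 = 1.4469 + 1.6497 + 1.3144 + 1.457 + 1.749 + 1.833
 = 9.45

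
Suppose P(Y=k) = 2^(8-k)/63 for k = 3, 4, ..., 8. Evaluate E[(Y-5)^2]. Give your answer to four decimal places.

E[(Y-5)^2] = Σ (y-5)^2·P(Y=y)
 = 4·32/63 + 1·16/63 + 0·8/63 + 1·4/63 + 4·2/63 + 9·1/63
 = 128/63 + 16/63 + 0 + 4/63 + 8/63 + 1/7
 = 55/21

2.6190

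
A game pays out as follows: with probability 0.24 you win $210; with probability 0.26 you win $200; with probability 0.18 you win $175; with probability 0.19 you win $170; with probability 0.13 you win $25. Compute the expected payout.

E[payout] = 210·0.24 + 200·0.26 + 175·0.18 + 170·0.19 + 25·0.13
 = 50.4 + 52 + 31.5 + 32.3 + 3.25
 = 169.45

169.45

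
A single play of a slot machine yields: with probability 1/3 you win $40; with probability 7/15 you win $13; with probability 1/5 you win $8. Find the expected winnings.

21

E[payout] = 40·1/3 + 13·7/15 + 8·1/5
 = 40/3 + 91/15 + 8/5
 = 21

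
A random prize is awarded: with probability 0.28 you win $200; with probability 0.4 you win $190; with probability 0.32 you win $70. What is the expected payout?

154.4

E[payout] = 200·0.28 + 190·0.4 + 70·0.32
 = 56 + 76 + 22.4
 = 154.4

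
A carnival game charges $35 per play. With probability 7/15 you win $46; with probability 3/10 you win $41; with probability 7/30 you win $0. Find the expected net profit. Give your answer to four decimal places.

-1.2333

E[payout] = 46·7/15 + 41·3/10 + 0·7/30
 = 322/15 + 123/10 + 0
 = 1013/30
Net = 1013/30 - 35 = -37/30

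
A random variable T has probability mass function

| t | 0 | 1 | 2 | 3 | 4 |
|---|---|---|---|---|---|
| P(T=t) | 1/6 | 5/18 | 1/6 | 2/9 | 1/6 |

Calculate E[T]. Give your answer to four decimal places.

1.9444

E[T] = Σ t·P(T=t)
 = 0·1/6 + 1·5/18 + 2·1/6 + 3·2/9 + 4·1/6
 = 0 + 5/18 + 1/3 + 2/3 + 2/3
 = 35/18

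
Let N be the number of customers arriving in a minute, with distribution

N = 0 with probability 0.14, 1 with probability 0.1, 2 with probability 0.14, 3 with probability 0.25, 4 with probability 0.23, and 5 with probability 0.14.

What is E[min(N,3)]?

E[min(N,3)] = Σ min(n,3)·P(N=n)
 = 0·0.14 + 1·0.1 + 2·0.14 + 3·0.25 + 3·0.23 + 3·0.14
 = 0 + 0.1 + 0.28 + 0.75 + 0.69 + 0.42
 = 2.24

2.24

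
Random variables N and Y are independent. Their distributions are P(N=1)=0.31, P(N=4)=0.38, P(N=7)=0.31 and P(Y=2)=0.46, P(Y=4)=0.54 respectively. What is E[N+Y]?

E[N+Y] = Σ_n Σ_y (n+y) · P(N=n)P(Y=y)
 = 3·0.1426 + 5·0.1674 + 6·0.1748 + 8·0.2052 + 9·0.1426 + 11·0.1674
 = 0.4278 + 0.837 + 1.0488 + 1.6416 + 1.2834 + 1.8414
 = 7.08

7.08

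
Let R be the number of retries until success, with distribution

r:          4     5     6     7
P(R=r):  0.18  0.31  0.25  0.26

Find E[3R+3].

19.77

E[3R+3] = Σ (3r+3)·P(R=r)
 = 15·0.18 + 18·0.31 + 21·0.25 + 24·0.26
 = 2.7 + 5.58 + 5.25 + 6.24
 = 19.77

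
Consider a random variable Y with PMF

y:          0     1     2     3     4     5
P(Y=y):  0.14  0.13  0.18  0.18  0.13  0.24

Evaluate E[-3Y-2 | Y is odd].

-12.2

P(Y is odd) = 0.13 + 0.18 + 0.24 = 0.55.
E[-3Y-2 | Y is odd] = [(-5)·0.13 + (-11)·0.18 + (-17)·0.24] / 0.55
 = -6.71 / 0.55
 = -61/5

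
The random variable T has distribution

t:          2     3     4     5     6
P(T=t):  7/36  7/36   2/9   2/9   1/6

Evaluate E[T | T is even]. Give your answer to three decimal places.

3.905

P(T is even) = 7/36 + 2/9 + 1/6 = 7/12.
E[T | T is even] = [2·7/36 + 4·2/9 + 6·1/6] / (7/12)
 = 41/18 / (7/12)
 = 82/21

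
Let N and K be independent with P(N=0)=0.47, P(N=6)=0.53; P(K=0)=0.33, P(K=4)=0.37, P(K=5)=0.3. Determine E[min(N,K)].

E[min(N,K)] = Σ_n Σ_k min(n,k) · P(N=n)P(K=k)
 = 0·0.1551 + 0·0.1739 + 0·0.141 + 0·0.1749 + 4·0.1961 + 5·0.159
 = 0 + 0 + 0 + 0 + 0.7844 + 0.795
 = 1.5794

1.5794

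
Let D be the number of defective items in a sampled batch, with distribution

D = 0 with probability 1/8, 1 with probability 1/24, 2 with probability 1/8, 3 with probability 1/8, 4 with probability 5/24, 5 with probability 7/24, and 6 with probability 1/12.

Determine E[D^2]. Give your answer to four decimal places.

E[D^2] = Σ d^2·P(D=d)
 = 0·1/8 + 1·1/24 + 4·1/8 + 9·1/8 + 16·5/24 + 25·7/24 + 36·1/12
 = 0 + 1/24 + 1/2 + 9/8 + 10/3 + 175/24 + 3
 = 367/24

15.2917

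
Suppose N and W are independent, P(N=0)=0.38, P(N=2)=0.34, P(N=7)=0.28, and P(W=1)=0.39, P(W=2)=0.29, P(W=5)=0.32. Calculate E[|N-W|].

E[|N-W|] = Σ_n Σ_w |n-w| · P(N=n)P(W=w)
 = 1·0.1482 + 2·0.1102 + 5·0.1216 + 1·0.1326 + 0·0.0986 + 3·0.1088 + 6·0.1092 + 5·0.0812 + 2·0.0896
 = 0.1482 + 0.2204 + 0.608 + 0.1326 + 0 + 0.3264 + 0.6552 + 0.406 + 0.1792
 = 2.676

2.676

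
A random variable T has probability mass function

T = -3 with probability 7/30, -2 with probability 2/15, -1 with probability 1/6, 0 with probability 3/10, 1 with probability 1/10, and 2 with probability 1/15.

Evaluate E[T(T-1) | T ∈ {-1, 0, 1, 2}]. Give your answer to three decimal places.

P(T ∈ {-1, 0, 1, 2}) = 1/6 + 3/10 + 1/10 + 1/15 = 19/30.
E[T(T-1) | T ∈ {-1, 0, 1, 2}] = [2·1/6 + 0·3/10 + 0·1/10 + 2·1/15] / (19/30)
 = 7/15 / (19/30)
 = 14/19

0.737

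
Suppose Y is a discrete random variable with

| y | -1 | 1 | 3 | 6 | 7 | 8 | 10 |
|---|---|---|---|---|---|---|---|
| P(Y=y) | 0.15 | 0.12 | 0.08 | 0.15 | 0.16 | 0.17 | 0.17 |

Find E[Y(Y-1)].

E[Y(Y-1)] = Σ y(y-1)·P(Y=y)
 = 2·0.15 + 0·0.12 + 6·0.08 + 30·0.15 + 42·0.16 + 56·0.17 + 90·0.17
 = 0.3 + 0 + 0.48 + 4.5 + 6.72 + 9.52 + 15.3
 = 36.82

36.82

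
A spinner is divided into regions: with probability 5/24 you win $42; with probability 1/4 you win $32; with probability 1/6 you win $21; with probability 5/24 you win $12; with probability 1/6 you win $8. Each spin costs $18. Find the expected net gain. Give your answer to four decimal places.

E[payout] = 42·5/24 + 32·1/4 + 21·1/6 + 12·5/24 + 8·1/6
 = 35/4 + 8 + 7/2 + 5/2 + 4/3
 = 289/12
Net = 289/12 - 18 = 73/12

6.0833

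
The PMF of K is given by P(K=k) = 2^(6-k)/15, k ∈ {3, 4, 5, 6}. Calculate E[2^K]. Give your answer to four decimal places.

17.0667

E[2^K] = Σ 2^k·P(K=k)
 = 8·8/15 + 16·4/15 + 32·2/15 + 64·1/15
 = 64/15 + 64/15 + 64/15 + 64/15
 = 256/15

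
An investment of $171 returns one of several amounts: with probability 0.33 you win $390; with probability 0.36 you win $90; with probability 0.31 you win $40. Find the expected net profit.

2.5

E[payout] = 390·0.33 + 90·0.36 + 40·0.31
 = 128.7 + 32.4 + 12.4
 = 173.5
Net = 173.5 - 171 = 2.5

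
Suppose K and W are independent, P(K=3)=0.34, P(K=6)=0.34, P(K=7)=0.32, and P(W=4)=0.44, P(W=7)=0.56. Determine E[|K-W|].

E[|K-W|] = Σ_k Σ_w |k-w| · P(K=k)P(W=w)
 = 1·0.1496 + 4·0.1904 + 2·0.1496 + 1·0.1904 + 3·0.1408 + 0·0.1792
 = 0.1496 + 0.7616 + 0.2992 + 0.1904 + 0.4224 + 0
 = 1.8232

1.8232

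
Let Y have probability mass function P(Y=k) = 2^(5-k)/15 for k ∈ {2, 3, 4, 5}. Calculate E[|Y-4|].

1.4

E[|Y-4|] = Σ |y-4|·P(Y=y)
 = 2·8/15 + 1·4/15 + 0·2/15 + 1·1/15
 = 16/15 + 4/15 + 0 + 1/15
 = 7/5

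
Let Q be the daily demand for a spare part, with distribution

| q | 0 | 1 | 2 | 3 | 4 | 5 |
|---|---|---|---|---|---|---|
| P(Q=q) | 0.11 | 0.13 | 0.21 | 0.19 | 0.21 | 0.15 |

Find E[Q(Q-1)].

7.08

E[Q(Q-1)] = Σ q(q-1)·P(Q=q)
 = 0·0.11 + 0·0.13 + 2·0.21 + 6·0.19 + 12·0.21 + 20·0.15
 = 0 + 0 + 0.42 + 1.14 + 2.52 + 3
 = 7.08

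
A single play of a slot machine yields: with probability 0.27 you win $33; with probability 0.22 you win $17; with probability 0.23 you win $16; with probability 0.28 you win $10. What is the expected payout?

E[payout] = 33·0.27 + 17·0.22 + 16·0.23 + 10·0.28
 = 8.91 + 3.74 + 3.68 + 2.8
 = 19.13

19.13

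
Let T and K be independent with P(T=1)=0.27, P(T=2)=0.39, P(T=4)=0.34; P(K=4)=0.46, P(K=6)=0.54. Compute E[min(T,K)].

E[min(T,K)] = Σ_t Σ_k min(t,k) · P(T=t)P(K=k)
 = 1·0.1242 + 1·0.1458 + 2·0.1794 + 2·0.2106 + 4·0.1564 + 4·0.1836
 = 0.1242 + 0.1458 + 0.3588 + 0.4212 + 0.6256 + 0.7344
 = 2.41

2.41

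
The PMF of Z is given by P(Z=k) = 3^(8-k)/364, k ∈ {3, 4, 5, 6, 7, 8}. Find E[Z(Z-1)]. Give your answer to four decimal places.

E[Z(Z-1)] = Σ z(z-1)·P(Z=z)
 = 6·243/364 + 12·81/364 + 20·27/364 + 30·9/364 + 42·3/364 + 56·1/364
 = 729/182 + 243/91 + 135/91 + 135/182 + 9/26 + 2/13
 = 1711/182

9.4011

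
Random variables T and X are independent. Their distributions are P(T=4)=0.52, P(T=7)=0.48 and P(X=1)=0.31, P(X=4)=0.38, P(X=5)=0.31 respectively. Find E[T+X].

E[T+X] = Σ_t Σ_x (t+x) · P(T=t)P(X=x)
 = 5·0.1612 + 8·0.1976 + 9·0.1612 + 8·0.1488 + 11·0.1824 + 12·0.1488
 = 0.806 + 1.5808 + 1.4508 + 1.1904 + 2.0064 + 1.7856
 = 8.82

8.82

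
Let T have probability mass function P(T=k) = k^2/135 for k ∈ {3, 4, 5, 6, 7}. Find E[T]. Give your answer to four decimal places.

E[T] = Σ t·P(T=t)
 = 3·1/15 + 4·16/135 + 5·5/27 + 6·4/15 + 7·49/135
 = 1/5 + 64/135 + 25/27 + 8/5 + 343/135
 = 155/27

5.7407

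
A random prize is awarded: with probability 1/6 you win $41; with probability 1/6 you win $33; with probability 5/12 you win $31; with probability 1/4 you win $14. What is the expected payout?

28.75

E[payout] = 41·1/6 + 33·1/6 + 31·5/12 + 14·1/4
 = 41/6 + 11/2 + 155/12 + 7/2
 = 115/4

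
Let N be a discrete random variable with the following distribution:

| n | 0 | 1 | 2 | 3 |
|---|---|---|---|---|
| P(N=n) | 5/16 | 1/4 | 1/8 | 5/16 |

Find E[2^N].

3.8125

E[2^N] = Σ 2^n·P(N=n)
 = 1·5/16 + 2·1/4 + 4·1/8 + 8·5/16
 = 5/16 + 1/2 + 1/2 + 5/2
 = 61/16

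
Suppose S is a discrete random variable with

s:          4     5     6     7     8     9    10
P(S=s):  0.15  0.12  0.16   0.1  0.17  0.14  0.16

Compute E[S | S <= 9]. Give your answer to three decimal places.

6.524

P(S <= 9) = 0.15 + 0.12 + 0.16 + 0.1 + 0.17 + 0.14 = 0.84.
E[S | S <= 9] = [4·0.15 + 5·0.12 + 6·0.16 + 7·0.1 + 8·0.17 + 9·0.14] / 0.84
 = 5.48 / 0.84
 = 137/21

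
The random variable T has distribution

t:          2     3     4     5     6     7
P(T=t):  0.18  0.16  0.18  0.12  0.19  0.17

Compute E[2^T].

E[2^T] = Σ 2^t·P(T=t)
 = 4·0.18 + 8·0.16 + 16·0.18 + 32·0.12 + 64·0.19 + 128·0.17
 = 0.72 + 1.28 + 2.88 + 3.84 + 12.16 + 21.76
 = 42.64

42.64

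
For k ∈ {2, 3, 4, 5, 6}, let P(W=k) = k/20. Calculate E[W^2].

E[W^2] = Σ w^2·P(W=w)
 = 4·1/10 + 9·3/20 + 16·1/5 + 25·1/4 + 36·3/10
 = 2/5 + 27/20 + 16/5 + 25/4 + 54/5
 = 22

22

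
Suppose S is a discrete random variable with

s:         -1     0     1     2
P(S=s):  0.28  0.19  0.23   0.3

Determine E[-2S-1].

E[-2S-1] = Σ (-2s-1)·P(S=s)
 = 1·0.28 + (-1)·0.19 + (-3)·0.23 + (-5)·0.3
 = 0.28 + (-0.19) + (-0.69) + (-1.5)
 = -2.1

-2.1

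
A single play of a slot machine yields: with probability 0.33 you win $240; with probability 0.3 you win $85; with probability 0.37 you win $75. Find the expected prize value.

132.45

E[payout] = 240·0.33 + 85·0.3 + 75·0.37
 = 79.2 + 25.5 + 27.75
 = 132.45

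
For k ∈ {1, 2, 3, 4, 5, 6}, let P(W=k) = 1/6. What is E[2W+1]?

E[2W+1] = Σ (2w+1)·P(W=w)
 = 3·1/6 + 5·1/6 + 7·1/6 + 9·1/6 + 11·1/6 + 13·1/6
 = 1/2 + 5/6 + 7/6 + 3/2 + 11/6 + 13/6
 = 8

8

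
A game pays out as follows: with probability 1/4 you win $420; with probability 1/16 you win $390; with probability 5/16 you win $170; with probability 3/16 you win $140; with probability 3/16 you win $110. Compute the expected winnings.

229.375

E[payout] = 420·1/4 + 390·1/16 + 170·5/16 + 140·3/16 + 110·3/16
 = 105 + 195/8 + 425/8 + 105/4 + 165/8
 = 1835/8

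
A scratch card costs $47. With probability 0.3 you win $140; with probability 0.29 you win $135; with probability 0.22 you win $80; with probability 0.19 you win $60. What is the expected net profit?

63.15

E[payout] = 140·0.3 + 135·0.29 + 80·0.22 + 60·0.19
 = 42 + 39.15 + 17.6 + 11.4
 = 110.15
Net = 110.15 - 47 = 63.15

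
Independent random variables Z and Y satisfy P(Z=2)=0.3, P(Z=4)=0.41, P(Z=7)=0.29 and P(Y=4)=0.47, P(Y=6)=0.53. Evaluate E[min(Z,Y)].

3.7074

E[min(Z,Y)] = Σ_z Σ_y min(z,y) · P(Z=z)P(Y=y)
 = 2·0.141 + 2·0.159 + 4·0.1927 + 4·0.2173 + 4·0.1363 + 6·0.1537
 = 0.282 + 0.318 + 0.7708 + 0.8692 + 0.5452 + 0.9222
 = 3.7074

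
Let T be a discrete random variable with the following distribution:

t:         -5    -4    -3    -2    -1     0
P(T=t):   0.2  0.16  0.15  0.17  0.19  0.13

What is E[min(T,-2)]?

-3.07

E[min(T,-2)] = Σ min(t,-2)·P(T=t)
 = (-5)·0.2 + (-4)·0.16 + (-3)·0.15 + (-2)·0.17 + (-2)·0.19 + (-2)·0.13
 = (-1) + (-0.64) + (-0.45) + (-0.34) + (-0.38) + (-0.26)
 = -3.07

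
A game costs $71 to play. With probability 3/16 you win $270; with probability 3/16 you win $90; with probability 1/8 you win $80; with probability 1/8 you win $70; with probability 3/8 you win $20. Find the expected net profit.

E[payout] = 270·3/16 + 90·3/16 + 80·1/8 + 70·1/8 + 20·3/8
 = 405/8 + 135/8 + 10 + 35/4 + 15/2
 = 375/4
Net = 375/4 - 71 = 91/4

22.75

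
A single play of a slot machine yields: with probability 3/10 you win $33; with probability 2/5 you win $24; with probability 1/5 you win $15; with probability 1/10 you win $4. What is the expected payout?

E[payout] = 33·3/10 + 24·2/5 + 15·1/5 + 4·1/10
 = 99/10 + 48/5 + 3 + 2/5
 = 229/10

22.9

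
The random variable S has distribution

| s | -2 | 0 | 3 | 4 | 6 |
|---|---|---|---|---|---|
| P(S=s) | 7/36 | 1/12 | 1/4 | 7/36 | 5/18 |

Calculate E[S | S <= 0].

-1.4

P(S <= 0) = 7/36 + 1/12 = 5/18.
E[S | S <= 0] = [(-2)·7/36 + 0·1/12] / (5/18)
 = -7/18 / (5/18)
 = -7/5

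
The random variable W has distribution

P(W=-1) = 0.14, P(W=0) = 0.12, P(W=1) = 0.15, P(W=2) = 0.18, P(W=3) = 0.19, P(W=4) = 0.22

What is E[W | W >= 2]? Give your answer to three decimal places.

P(W >= 2) = 0.18 + 0.19 + 0.22 = 0.59.
E[W | W >= 2] = [2·0.18 + 3·0.19 + 4·0.22] / 0.59
 = 1.81 / 0.59
 = 181/59

3.068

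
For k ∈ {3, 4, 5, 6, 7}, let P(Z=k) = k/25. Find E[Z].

E[Z] = Σ z·P(Z=z)
 = 3·3/25 + 4·4/25 + 5·1/5 + 6·6/25 + 7·7/25
 = 9/25 + 16/25 + 1 + 36/25 + 49/25
 = 27/5

5.4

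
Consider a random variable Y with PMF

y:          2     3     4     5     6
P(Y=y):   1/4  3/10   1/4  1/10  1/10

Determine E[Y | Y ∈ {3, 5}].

P(Y ∈ {3, 5}) = 3/10 + 1/10 = 2/5.
E[Y | Y ∈ {3, 5}] = [3·3/10 + 5·1/10] / (2/5)
 = 7/5 / (2/5)
 = 7/2

3.5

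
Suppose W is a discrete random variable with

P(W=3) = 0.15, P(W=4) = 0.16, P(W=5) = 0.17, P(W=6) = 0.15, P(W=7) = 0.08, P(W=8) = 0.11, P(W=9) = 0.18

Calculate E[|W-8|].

2.46

E[|W-8|] = Σ |w-8|·P(W=w)
 = 5·0.15 + 4·0.16 + 3·0.17 + 2·0.15 + 1·0.08 + 0·0.11 + 1·0.18
 = 0.75 + 0.64 + 0.51 + 0.3 + 0.08 + 0 + 0.18
 = 2.46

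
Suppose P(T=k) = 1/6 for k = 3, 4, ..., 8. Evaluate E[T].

E[T] = Σ t·P(T=t)
 = 3·1/6 + 4·1/6 + 5·1/6 + 6·1/6 + 7·1/6 + 8·1/6
 = 1/2 + 2/3 + 5/6 + 1 + 7/6 + 4/3
 = 11/2

5.5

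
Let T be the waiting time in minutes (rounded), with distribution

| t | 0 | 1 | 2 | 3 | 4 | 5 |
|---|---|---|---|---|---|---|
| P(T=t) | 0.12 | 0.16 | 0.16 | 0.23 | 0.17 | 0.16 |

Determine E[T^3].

38.53

E[T^3] = Σ t^3·P(T=t)
 = 0·0.12 + 1·0.16 + 8·0.16 + 27·0.23 + 64·0.17 + 125·0.16
 = 0 + 0.16 + 1.28 + 6.21 + 10.88 + 20
 = 38.53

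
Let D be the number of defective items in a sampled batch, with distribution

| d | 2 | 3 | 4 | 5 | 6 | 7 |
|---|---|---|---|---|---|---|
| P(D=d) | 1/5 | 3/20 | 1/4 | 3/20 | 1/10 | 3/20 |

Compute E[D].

E[D] = Σ d·P(D=d)
 = 2·1/5 + 3·3/20 + 4·1/4 + 5·3/20 + 6·1/10 + 7·3/20
 = 2/5 + 9/20 + 1 + 3/4 + 3/5 + 21/20
 = 17/4

4.25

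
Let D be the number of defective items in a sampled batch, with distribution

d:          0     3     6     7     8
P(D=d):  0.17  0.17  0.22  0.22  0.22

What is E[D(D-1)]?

E[D(D-1)] = Σ d(d-1)·P(D=d)
 = 0·0.17 + 6·0.17 + 30·0.22 + 42·0.22 + 56·0.22
 = 0 + 1.02 + 6.6 + 9.24 + 12.32
 = 29.18

29.18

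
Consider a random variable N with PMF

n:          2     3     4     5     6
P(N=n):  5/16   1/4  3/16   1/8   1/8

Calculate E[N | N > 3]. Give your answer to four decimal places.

4.8571

P(N > 3) = 3/16 + 1/8 + 1/8 = 7/16.
E[N | N > 3] = [4·3/16 + 5·1/8 + 6·1/8] / (7/16)
 = 17/8 / (7/16)
 = 34/7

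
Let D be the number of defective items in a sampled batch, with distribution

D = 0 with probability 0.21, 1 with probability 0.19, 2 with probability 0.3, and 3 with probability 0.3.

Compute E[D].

1.69

E[D] = Σ d·P(D=d)
 = 0·0.21 + 1·0.19 + 2·0.3 + 3·0.3
 = 0 + 0.19 + 0.6 + 0.9
 = 1.69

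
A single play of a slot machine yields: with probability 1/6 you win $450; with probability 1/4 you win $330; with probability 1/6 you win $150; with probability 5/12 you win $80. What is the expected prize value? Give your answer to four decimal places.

E[payout] = 450·1/6 + 330·1/4 + 150·1/6 + 80·5/12
 = 75 + 165/2 + 25 + 100/3
 = 1295/6

215.8333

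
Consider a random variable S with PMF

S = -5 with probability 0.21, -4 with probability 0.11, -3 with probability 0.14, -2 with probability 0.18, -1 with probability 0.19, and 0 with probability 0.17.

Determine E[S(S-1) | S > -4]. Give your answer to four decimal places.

P(S > -4) = 0.14 + 0.18 + 0.19 + 0.17 = 0.68.
E[S(S-1) | S > -4] = [12·0.14 + 6·0.18 + 2·0.19 + 0·0.17] / 0.68
 = 3.14 / 0.68
 = 157/34

4.6176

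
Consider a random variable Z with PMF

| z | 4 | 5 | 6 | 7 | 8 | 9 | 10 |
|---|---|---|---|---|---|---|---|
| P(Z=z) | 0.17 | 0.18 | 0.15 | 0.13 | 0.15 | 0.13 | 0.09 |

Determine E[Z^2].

48.12

E[Z^2] = Σ z^2·P(Z=z)
 = 16·0.17 + 25·0.18 + 36·0.15 + 49·0.13 + 64·0.15 + 81·0.13 + 100·0.09
 = 2.72 + 4.5 + 5.4 + 6.37 + 9.6 + 10.53 + 9
 = 48.12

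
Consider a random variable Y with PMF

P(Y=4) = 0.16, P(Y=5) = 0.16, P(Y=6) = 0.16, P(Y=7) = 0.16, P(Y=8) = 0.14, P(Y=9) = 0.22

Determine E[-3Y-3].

E[-3Y-3] = Σ (-3y-3)·P(Y=y)
 = (-15)·0.16 + (-18)·0.16 + (-21)·0.16 + (-24)·0.16 + (-27)·0.14 + (-30)·0.22
 = (-2.4) + (-2.88) + (-3.36) + (-3.84) + (-3.78) + (-6.6)
 = -22.86

-22.86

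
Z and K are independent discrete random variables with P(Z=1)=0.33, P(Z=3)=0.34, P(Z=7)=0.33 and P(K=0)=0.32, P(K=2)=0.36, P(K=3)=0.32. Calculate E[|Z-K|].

2.64

E[|Z-K|] = Σ_z Σ_k |z-k| · P(Z=z)P(K=k)
 = 1·0.1056 + 1·0.1188 + 2·0.1056 + 3·0.1088 + 1·0.1224 + 0·0.1088 + 7·0.1056 + 5·0.1188 + 4·0.1056
 = 0.1056 + 0.1188 + 0.2112 + 0.3264 + 0.1224 + 0 + 0.7392 + 0.594 + 0.4224
 = 2.64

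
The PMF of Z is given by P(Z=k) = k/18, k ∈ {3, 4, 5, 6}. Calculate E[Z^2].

E[Z^2] = Σ z^2·P(Z=z)
 = 9·1/6 + 16·2/9 + 25·5/18 + 36·1/3
 = 3/2 + 32/9 + 125/18 + 12
 = 24

24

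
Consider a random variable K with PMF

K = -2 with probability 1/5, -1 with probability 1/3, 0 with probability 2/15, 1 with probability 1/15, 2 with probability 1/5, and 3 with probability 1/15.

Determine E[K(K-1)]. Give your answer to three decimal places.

2.667

E[K(K-1)] = Σ k(k-1)·P(K=k)
 = 6·1/5 + 2·1/3 + 0·2/15 + 0·1/15 + 2·1/5 + 6·1/15
 = 6/5 + 2/3 + 0 + 0 + 2/5 + 2/5
 = 8/3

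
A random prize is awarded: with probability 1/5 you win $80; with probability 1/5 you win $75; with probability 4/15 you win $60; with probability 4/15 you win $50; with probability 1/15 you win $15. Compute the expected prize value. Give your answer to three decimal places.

61.333

E[payout] = 80·1/5 + 75·1/5 + 60·4/15 + 50·4/15 + 15·1/15
 = 16 + 15 + 16 + 40/3 + 1
 = 184/3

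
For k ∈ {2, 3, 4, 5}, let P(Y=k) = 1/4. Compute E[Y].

3.5

E[Y] = Σ y·P(Y=y)
 = 2·1/4 + 3·1/4 + 4·1/4 + 5·1/4
 = 1/2 + 3/4 + 1 + 5/4
 = 7/2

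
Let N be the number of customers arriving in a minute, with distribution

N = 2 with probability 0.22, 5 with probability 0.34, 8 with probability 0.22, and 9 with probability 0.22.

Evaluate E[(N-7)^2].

E[(N-7)^2] = Σ (n-7)^2·P(N=n)
 = 25·0.22 + 4·0.34 + 1·0.22 + 4·0.22
 = 5.5 + 1.36 + 0.22 + 0.88
 = 7.96

7.96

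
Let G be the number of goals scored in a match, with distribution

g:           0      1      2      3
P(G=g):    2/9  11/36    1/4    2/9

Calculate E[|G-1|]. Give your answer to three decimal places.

E[|G-1|] = Σ |g-1|·P(G=g)
 = 1·2/9 + 0·11/36 + 1·1/4 + 2·2/9
 = 2/9 + 0 + 1/4 + 4/9
 = 11/12

0.917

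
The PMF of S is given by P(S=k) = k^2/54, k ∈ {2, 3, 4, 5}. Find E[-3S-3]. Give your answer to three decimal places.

-15.444

E[-3S-3] = Σ (-3s-3)·P(S=s)
 = (-9)·2/27 + (-12)·1/6 + (-15)·8/27 + (-18)·25/54
 = (-2/3) + (-2) + (-40/9) + (-25/3)
 = -139/9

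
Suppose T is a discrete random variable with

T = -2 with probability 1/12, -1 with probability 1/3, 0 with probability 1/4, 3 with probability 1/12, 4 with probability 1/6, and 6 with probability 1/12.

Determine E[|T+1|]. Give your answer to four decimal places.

2.0833

E[|T+1|] = Σ |t+1|·P(T=t)
 = 1·1/12 + 0·1/3 + 1·1/4 + 4·1/12 + 5·1/6 + 7·1/12
 = 1/12 + 0 + 1/4 + 1/3 + 5/6 + 7/12
 = 25/12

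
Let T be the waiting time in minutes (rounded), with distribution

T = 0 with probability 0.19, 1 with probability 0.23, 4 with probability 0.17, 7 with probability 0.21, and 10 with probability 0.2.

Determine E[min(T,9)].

E[min(T,9)] = Σ min(t,9)·P(T=t)
 = 0·0.19 + 1·0.23 + 4·0.17 + 7·0.21 + 9·0.2
 = 0 + 0.23 + 0.68 + 1.47 + 1.8
 = 4.18

4.18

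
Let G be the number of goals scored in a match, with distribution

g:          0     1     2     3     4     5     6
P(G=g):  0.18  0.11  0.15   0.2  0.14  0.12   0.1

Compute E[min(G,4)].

E[min(G,4)] = Σ min(g,4)·P(G=g)
 = 0·0.18 + 1·0.11 + 2·0.15 + 3·0.2 + 4·0.14 + 4·0.12 + 4·0.1
 = 0 + 0.11 + 0.3 + 0.6 + 0.56 + 0.48 + 0.4
 = 2.45

2.45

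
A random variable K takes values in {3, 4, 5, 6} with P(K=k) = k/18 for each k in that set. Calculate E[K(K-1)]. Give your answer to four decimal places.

19.2222

E[K(K-1)] = Σ k(k-1)·P(K=k)
 = 6·1/6 + 12·2/9 + 20·5/18 + 30·1/3
 = 1 + 8/3 + 50/9 + 10
 = 173/9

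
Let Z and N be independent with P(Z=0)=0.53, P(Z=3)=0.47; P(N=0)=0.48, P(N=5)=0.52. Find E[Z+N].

4.01

E[Z+N] = Σ_z Σ_n (z+n) · P(Z=z)P(N=n)
 = 0·0.2544 + 5·0.2756 + 3·0.2256 + 8·0.2444
 = 0 + 1.378 + 0.6768 + 1.9552
 = 4.01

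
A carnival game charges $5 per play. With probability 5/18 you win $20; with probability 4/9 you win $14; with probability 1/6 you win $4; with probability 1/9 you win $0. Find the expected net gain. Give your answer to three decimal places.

7.444

E[payout] = 20·5/18 + 14·4/9 + 4·1/6 + 0·1/9
 = 50/9 + 56/9 + 2/3 + 0
 = 112/9
Net = 112/9 - 5 = 67/9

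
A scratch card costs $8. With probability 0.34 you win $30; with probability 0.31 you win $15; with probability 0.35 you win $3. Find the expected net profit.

E[payout] = 30·0.34 + 15·0.31 + 3·0.35
 = 10.2 + 4.65 + 1.05
 = 15.9
Net = 15.9 - 8 = 7.9

7.9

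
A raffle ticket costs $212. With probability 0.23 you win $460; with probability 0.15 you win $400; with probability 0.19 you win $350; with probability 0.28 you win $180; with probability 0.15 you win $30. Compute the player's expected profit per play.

E[payout] = 460·0.23 + 400·0.15 + 350·0.19 + 180·0.28 + 30·0.15
 = 105.8 + 60 + 66.5 + 50.4 + 4.5
 = 287.2
Net = 287.2 - 212 = 75.2

75.2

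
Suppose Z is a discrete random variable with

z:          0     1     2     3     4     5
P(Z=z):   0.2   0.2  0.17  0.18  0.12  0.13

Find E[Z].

2.21

E[Z] = Σ z·P(Z=z)
 = 0·0.2 + 1·0.2 + 2·0.17 + 3·0.18 + 4·0.12 + 5·0.13
 = 0 + 0.2 + 0.34 + 0.54 + 0.48 + 0.65
 = 2.21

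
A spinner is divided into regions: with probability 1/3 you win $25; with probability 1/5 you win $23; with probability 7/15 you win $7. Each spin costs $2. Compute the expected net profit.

E[payout] = 25·1/3 + 23·1/5 + 7·7/15
 = 25/3 + 23/5 + 49/15
 = 81/5
Net = 81/5 - 2 = 71/5

14.2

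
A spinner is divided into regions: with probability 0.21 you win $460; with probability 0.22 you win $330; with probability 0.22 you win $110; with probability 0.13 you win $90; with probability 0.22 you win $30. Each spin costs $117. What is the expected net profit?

E[payout] = 460·0.21 + 330·0.22 + 110·0.22 + 90·0.13 + 30·0.22
 = 96.6 + 72.6 + 24.2 + 11.7 + 6.6
 = 211.7
Net = 211.7 - 117 = 94.7

94.7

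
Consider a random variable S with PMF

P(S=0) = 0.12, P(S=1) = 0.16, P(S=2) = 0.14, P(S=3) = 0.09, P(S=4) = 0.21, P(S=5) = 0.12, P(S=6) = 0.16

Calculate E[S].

E[S] = Σ s·P(S=s)
 = 0·0.12 + 1·0.16 + 2·0.14 + 3·0.09 + 4·0.21 + 5·0.12 + 6·0.16
 = 0 + 0.16 + 0.28 + 0.27 + 0.84 + 0.6 + 0.96
 = 3.11

3.11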